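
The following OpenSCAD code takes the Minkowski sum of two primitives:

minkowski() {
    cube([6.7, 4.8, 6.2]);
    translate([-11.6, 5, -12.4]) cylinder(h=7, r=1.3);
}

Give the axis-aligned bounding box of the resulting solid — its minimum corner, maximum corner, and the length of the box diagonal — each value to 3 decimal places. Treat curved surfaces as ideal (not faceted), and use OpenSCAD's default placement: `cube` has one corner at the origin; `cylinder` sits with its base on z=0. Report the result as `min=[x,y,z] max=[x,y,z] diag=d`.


min=[-12.900,3.700,-12.400] max=[-3.600,11.100,0.800] diag=17.762

A = translate([-11.6, 5, -12.4]) cylinder(h=7, r=1.3) → bbox [-12.9,3.7,-12.4] .. [-10.3,6.3,-5.4]
B = cube([6.7, 4.8, 6.2]) → bbox [0,0,0] .. [6.7,4.8,6.2]
lo = A.lo+B.lo = [-12.9+0, 3.7+0, -12.4+0] = [-12.900,3.700,-12.400]
hi = A.hi+B.hi = [-10.3+6.7, 6.3+4.8, -5.4+6.2] = [-3.600,11.100,0.800]
diag = √(9.3²+7.4²+13.2²) = √315.49 = 17.762


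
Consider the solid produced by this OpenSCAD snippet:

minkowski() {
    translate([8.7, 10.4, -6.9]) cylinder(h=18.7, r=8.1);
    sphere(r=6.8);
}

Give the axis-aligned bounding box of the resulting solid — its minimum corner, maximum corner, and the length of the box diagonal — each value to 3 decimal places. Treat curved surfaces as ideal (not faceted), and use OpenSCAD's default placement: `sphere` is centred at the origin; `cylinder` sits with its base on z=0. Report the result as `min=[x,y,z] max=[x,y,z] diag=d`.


A = translate([8.7, 10.4, -6.9]) cylinder(h=18.7, r=8.1) → bbox [0.6,2.3,-6.9] .. [16.8,18.5,11.8]
B = sphere(r=6.8) → bbox [-6.8,-6.8,-6.8] .. [6.8,6.8,6.8]
lo = A.lo+B.lo = [0.6-6.8, 2.3-6.8, -6.9-6.8] = [-6.200,-4.500,-13.700]
hi = A.hi+B.hi = [16.8+6.8, 18.5+6.8, 11.8+6.8] = [23.600,25.300,18.600]
diag = √(29.8²+29.8²+32.3²) = √2819.37 = 53.098

min=[-6.200,-4.500,-13.700] max=[23.600,25.300,18.600] diag=53.098


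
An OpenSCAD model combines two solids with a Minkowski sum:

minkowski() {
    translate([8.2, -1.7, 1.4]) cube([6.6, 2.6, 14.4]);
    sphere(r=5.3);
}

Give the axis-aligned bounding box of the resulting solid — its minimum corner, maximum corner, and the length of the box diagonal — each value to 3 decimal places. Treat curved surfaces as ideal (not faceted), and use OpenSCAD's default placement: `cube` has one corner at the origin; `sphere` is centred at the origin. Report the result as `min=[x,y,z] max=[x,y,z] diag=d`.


A = translate([8.2, -1.7, 1.4]) cube([6.6, 2.6, 14.4]) → bbox [8.2,-1.7,1.4] .. [14.8,0.9,15.8]
B = sphere(r=5.3) → bbox [-5.3,-5.3,-5.3] .. [5.3,5.3,5.3]
lo = A.lo+B.lo = [8.2-5.3, -1.7-5.3, 1.4-5.3] = [2.900,-7.000,-3.900]
hi = A.hi+B.hi = [14.8+5.3, 0.9+5.3, 15.8+5.3] = [20.100,6.200,21.100]
diag = √(17.2²+13.2²+25²) = √1095.08 = 33.092

min=[2.900,-7.000,-3.900] max=[20.100,6.200,21.100] diag=33.092


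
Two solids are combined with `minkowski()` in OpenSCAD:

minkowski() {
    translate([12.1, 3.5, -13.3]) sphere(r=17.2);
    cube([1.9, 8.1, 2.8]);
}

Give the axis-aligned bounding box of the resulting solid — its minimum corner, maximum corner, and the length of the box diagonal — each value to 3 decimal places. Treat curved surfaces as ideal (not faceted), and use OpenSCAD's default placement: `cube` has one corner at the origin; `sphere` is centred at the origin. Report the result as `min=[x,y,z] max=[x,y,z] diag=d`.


min=[-5.100,-13.700,-30.500] max=[31.200,28.800,6.700] diag=67.140

A = translate([12.1, 3.5, -13.3]) sphere(r=17.2) → bbox [-5.1,-13.7,-30.5] .. [29.3,20.7,3.9]
B = cube([1.9, 8.1, 2.8]) → bbox [0,0,0] .. [1.9,8.1,2.8]
lo = A.lo+B.lo = [-5.1+0, -13.7+0, -30.5+0] = [-5.100,-13.700,-30.500]
hi = A.hi+B.hi = [29.3+1.9, 20.7+8.1, 3.9+2.8] = [31.200,28.800,6.700]
diag = √(36.3²+42.5²+37.2²) = √4507.78 = 67.140


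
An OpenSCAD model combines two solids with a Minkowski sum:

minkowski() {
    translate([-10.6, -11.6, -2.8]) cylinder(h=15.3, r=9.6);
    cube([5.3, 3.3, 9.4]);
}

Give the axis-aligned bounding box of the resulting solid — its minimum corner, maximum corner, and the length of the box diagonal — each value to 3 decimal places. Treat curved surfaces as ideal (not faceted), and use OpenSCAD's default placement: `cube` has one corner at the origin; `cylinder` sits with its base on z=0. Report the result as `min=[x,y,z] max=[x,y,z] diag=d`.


min=[-20.200,-21.200,-2.800] max=[4.300,1.300,21.900] diag=41.432

A = translate([-10.6, -11.6, -2.8]) cylinder(h=15.3, r=9.6) → bbox [-20.2,-21.2,-2.8] .. [-1,-2,12.5]
B = cube([5.3, 3.3, 9.4]) → bbox [0,0,0] .. [5.3,3.3,9.4]
lo = A.lo+B.lo = [-20.2+0, -21.2+0, -2.8+0] = [-20.200,-21.200,-2.800]
hi = A.hi+B.hi = [-1+5.3, -2+3.3, 12.5+9.4] = [4.300,1.300,21.900]
diag = √(24.5²+22.5²+24.7²) = √1716.59 = 41.432


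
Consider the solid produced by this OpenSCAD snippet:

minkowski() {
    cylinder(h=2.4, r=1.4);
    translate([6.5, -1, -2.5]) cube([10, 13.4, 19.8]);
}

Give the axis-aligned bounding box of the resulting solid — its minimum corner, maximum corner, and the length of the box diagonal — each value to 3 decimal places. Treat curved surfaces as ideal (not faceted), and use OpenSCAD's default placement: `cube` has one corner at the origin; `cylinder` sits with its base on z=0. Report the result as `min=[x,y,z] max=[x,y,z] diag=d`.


A = translate([6.5, -1, -2.5]) cube([10, 13.4, 19.8]) → bbox [6.5,-1,-2.5] .. [16.5,12.4,17.3]
B = cylinder(h=2.4, r=1.4) → bbox [-1.4,-1.4,0] .. [1.4,1.4,2.4]
lo = A.lo+B.lo = [6.5-1.4, -1-1.4, -2.5+0] = [5.100,-2.400,-2.500]
hi = A.hi+B.hi = [16.5+1.4, 12.4+1.4, 17.3+2.4] = [17.900,13.800,19.700]
diag = √(12.8²+16.2²+22.2²) = √919.12 = 30.317

min=[5.100,-2.400,-2.500] max=[17.900,13.800,19.700] diag=30.317


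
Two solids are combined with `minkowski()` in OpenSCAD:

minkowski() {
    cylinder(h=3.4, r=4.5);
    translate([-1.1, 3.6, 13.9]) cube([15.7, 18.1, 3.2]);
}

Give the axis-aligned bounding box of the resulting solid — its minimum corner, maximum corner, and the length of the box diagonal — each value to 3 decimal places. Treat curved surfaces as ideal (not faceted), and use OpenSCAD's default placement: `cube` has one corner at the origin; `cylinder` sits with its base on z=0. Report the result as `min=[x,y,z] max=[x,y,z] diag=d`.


min=[-5.600,-0.900,13.900] max=[19.100,26.200,20.500] diag=37.257

A = translate([-1.1, 3.6, 13.9]) cube([15.7, 18.1, 3.2]) → bbox [-1.1,3.6,13.9] .. [14.6,21.7,17.1]
B = cylinder(h=3.4, r=4.5) → bbox [-4.5,-4.5,0] .. [4.5,4.5,3.4]
lo = A.lo+B.lo = [-1.1-4.5, 3.6-4.5, 13.9+0] = [-5.600,-0.900,13.900]
hi = A.hi+B.hi = [14.6+4.5, 21.7+4.5, 17.1+3.4] = [19.100,26.200,20.500]
diag = √(24.7²+27.1²+6.6²) = √1388.06 = 37.257


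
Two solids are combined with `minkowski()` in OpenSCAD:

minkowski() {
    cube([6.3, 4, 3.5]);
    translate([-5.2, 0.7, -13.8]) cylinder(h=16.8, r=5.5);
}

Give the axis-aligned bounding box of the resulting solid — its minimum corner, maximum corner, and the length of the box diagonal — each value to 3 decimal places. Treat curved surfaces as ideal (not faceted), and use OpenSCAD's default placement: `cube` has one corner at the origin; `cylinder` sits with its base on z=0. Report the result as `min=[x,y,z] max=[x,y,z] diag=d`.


A = translate([-5.2, 0.7, -13.8]) cylinder(h=16.8, r=5.5) → bbox [-10.7,-4.8,-13.8] .. [0.3,6.2,3]
B = cube([6.3, 4, 3.5]) → bbox [0,0,0] .. [6.3,4,3.5]
lo = A.lo+B.lo = [-10.7+0, -4.8+0, -13.8+0] = [-10.700,-4.800,-13.800]
hi = A.hi+B.hi = [0.3+6.3, 6.2+4, 3+3.5] = [6.600,10.200,6.500]
diag = √(17.3²+15²+20.3²) = √936.38 = 30.600

min=[-10.700,-4.800,-13.800] max=[6.600,10.200,6.500] diag=30.600


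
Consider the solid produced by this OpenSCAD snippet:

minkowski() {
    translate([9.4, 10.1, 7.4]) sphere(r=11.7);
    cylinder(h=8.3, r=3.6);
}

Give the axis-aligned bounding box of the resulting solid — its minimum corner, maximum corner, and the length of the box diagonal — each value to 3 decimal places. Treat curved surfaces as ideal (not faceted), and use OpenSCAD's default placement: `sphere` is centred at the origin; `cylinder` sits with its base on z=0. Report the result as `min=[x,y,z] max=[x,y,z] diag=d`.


A = translate([9.4, 10.1, 7.4]) sphere(r=11.7) → bbox [-2.3,-1.6,-4.3] .. [21.1,21.8,19.1]
B = cylinder(h=8.3, r=3.6) → bbox [-3.6,-3.6,0] .. [3.6,3.6,8.3]
lo = A.lo+B.lo = [-2.3-3.6, -1.6-3.6, -4.3+0] = [-5.900,-5.200,-4.300]
hi = A.hi+B.hi = [21.1+3.6, 21.8+3.6, 19.1+8.3] = [24.700,25.400,27.400]
diag = √(30.6²+30.6²+31.7²) = √2877.61 = 53.643

min=[-5.900,-5.200,-4.300] max=[24.700,25.400,27.400] diag=53.643


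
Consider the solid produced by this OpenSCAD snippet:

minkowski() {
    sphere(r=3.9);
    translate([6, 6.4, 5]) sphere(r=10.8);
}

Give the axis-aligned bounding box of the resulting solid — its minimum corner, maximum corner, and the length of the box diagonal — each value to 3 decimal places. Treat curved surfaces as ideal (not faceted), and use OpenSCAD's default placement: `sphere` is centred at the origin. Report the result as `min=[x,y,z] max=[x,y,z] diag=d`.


min=[-8.700,-8.300,-9.700] max=[20.700,21.100,19.700] diag=50.922

A = translate([6, 6.4, 5]) sphere(r=10.8) → bbox [-4.8,-4.4,-5.8] .. [16.8,17.2,15.8]
B = sphere(r=3.9) → bbox [-3.9,-3.9,-3.9] .. [3.9,3.9,3.9]
lo = A.lo+B.lo = [-4.8-3.9, -4.4-3.9, -5.8-3.9] = [-8.700,-8.300,-9.700]
hi = A.hi+B.hi = [16.8+3.9, 17.2+3.9, 15.8+3.9] = [20.700,21.100,19.700]
diag = √(29.4²+29.4²+29.4²) = √2593.08 = 50.922


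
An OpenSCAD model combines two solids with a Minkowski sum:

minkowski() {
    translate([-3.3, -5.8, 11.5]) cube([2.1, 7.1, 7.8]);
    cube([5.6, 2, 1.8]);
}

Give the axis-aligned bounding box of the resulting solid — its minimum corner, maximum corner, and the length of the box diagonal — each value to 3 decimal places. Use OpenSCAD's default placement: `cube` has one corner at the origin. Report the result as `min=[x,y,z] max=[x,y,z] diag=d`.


A = translate([-3.3, -5.8, 11.5]) cube([2.1, 7.1, 7.8]) → bbox [-3.3,-5.8,11.5] .. [-1.2,1.3,19.3]
B = cube([5.6, 2, 1.8]) → bbox [0,0,0] .. [5.6,2,1.8]
lo = A.lo+B.lo = [-3.3+0, -5.8+0, 11.5+0] = [-3.300,-5.800,11.500]
hi = A.hi+B.hi = [-1.2+5.6, 1.3+2, 19.3+1.8] = [4.400,3.300,21.100]
diag = √(7.7²+9.1²+9.6²) = √234.26 = 15.306

min=[-3.300,-5.800,11.500] max=[4.400,3.300,21.100] diag=15.306


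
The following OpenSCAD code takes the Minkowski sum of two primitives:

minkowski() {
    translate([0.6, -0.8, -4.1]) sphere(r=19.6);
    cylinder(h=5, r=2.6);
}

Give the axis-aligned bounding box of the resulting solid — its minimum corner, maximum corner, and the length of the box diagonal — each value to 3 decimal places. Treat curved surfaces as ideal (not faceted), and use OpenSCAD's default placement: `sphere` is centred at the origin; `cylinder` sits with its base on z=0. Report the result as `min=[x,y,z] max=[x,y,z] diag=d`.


min=[-21.600,-23.000,-23.700] max=[22.800,21.400,20.500] diag=76.788

A = translate([0.6, -0.8, -4.1]) sphere(r=19.6) → bbox [-19,-20.4,-23.7] .. [20.2,18.8,15.5]
B = cylinder(h=5, r=2.6) → bbox [-2.6,-2.6,0] .. [2.6,2.6,5]
lo = A.lo+B.lo = [-19-2.6, -20.4-2.6, -23.7+0] = [-21.600,-23.000,-23.700]
hi = A.hi+B.hi = [20.2+2.6, 18.8+2.6, 15.5+5] = [22.800,21.400,20.500]
diag = √(44.4²+44.4²+44.2²) = √5896.36 = 76.788


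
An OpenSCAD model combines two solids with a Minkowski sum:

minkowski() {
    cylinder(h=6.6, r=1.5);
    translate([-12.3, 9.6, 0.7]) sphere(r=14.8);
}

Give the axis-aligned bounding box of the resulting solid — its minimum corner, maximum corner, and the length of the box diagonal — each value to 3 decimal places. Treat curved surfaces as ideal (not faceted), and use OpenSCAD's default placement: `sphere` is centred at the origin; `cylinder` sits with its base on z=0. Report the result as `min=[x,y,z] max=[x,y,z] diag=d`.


min=[-28.600,-6.700,-14.100] max=[4.000,25.900,22.100] diag=58.617

A = translate([-12.3, 9.6, 0.7]) sphere(r=14.8) → bbox [-27.1,-5.2,-14.1] .. [2.5,24.4,15.5]
B = cylinder(h=6.6, r=1.5) → bbox [-1.5,-1.5,0] .. [1.5,1.5,6.6]
lo = A.lo+B.lo = [-27.1-1.5, -5.2-1.5, -14.1+0] = [-28.600,-6.700,-14.100]
hi = A.hi+B.hi = [2.5+1.5, 24.4+1.5, 15.5+6.6] = [4.000,25.900,22.100]
diag = √(32.6²+32.6²+36.2²) = √3435.96 = 58.617


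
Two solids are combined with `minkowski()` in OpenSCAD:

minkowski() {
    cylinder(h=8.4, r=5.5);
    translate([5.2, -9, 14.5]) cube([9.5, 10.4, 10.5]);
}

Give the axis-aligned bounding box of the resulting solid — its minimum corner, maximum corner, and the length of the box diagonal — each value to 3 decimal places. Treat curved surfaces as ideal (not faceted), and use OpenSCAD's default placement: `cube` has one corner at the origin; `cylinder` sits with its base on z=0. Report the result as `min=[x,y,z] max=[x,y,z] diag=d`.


min=[-0.300,-14.500,14.500] max=[20.200,6.900,33.400] diag=35.149

A = translate([5.2, -9, 14.5]) cube([9.5, 10.4, 10.5]) → bbox [5.2,-9,14.5] .. [14.7,1.4,25]
B = cylinder(h=8.4, r=5.5) → bbox [-5.5,-5.5,0] .. [5.5,5.5,8.4]
lo = A.lo+B.lo = [5.2-5.5, -9-5.5, 14.5+0] = [-0.300,-14.500,14.500]
hi = A.hi+B.hi = [14.7+5.5, 1.4+5.5, 25+8.4] = [20.200,6.900,33.400]
diag = √(20.5²+21.4²+18.9²) = √1235.42 = 35.149


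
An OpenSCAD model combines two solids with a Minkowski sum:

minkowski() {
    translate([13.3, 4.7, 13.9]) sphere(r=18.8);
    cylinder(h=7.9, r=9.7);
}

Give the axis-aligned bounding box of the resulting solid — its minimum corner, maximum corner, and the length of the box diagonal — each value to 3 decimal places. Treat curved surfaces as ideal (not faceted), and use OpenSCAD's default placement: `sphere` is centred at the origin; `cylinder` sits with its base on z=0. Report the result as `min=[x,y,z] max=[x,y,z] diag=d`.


min=[-15.200,-23.800,-4.900] max=[41.800,33.200,40.600] diag=92.565

A = translate([13.3, 4.7, 13.9]) sphere(r=18.8) → bbox [-5.5,-14.1,-4.9] .. [32.1,23.5,32.7]
B = cylinder(h=7.9, r=9.7) → bbox [-9.7,-9.7,0] .. [9.7,9.7,7.9]
lo = A.lo+B.lo = [-5.5-9.7, -14.1-9.7, -4.9+0] = [-15.200,-23.800,-4.900]
hi = A.hi+B.hi = [32.1+9.7, 23.5+9.7, 32.7+7.9] = [41.800,33.200,40.600]
diag = √(57²+57²+45.5²) = √8568.25 = 92.565


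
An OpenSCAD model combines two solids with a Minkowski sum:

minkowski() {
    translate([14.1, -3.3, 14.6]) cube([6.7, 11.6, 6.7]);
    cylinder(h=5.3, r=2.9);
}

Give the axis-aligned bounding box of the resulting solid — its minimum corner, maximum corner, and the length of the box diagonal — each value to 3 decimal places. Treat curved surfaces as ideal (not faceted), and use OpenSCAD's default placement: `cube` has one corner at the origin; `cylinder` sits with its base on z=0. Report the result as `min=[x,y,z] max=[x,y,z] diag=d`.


min=[11.200,-6.200,14.600] max=[23.700,11.200,26.600] diag=24.556

A = translate([14.1, -3.3, 14.6]) cube([6.7, 11.6, 6.7]) → bbox [14.1,-3.3,14.6] .. [20.8,8.3,21.3]
B = cylinder(h=5.3, r=2.9) → bbox [-2.9,-2.9,0] .. [2.9,2.9,5.3]
lo = A.lo+B.lo = [14.1-2.9, -3.3-2.9, 14.6+0] = [11.200,-6.200,14.600]
hi = A.hi+B.hi = [20.8+2.9, 8.3+2.9, 21.3+5.3] = [23.700,11.200,26.600]
diag = √(12.5²+17.4²+12²) = √603.01 = 24.556


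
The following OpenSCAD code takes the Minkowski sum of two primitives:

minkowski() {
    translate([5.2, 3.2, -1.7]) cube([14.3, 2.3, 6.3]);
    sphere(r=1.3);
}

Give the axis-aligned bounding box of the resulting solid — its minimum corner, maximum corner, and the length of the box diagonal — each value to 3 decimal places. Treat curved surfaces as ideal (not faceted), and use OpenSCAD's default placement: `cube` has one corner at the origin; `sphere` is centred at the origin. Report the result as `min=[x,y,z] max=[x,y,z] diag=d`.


A = translate([5.2, 3.2, -1.7]) cube([14.3, 2.3, 6.3]) → bbox [5.2,3.2,-1.7] .. [19.5,5.5,4.6]
B = sphere(r=1.3) → bbox [-1.3,-1.3,-1.3] .. [1.3,1.3,1.3]
lo = A.lo+B.lo = [5.2-1.3, 3.2-1.3, -1.7-1.3] = [3.900,1.900,-3.000]
hi = A.hi+B.hi = [19.5+1.3, 5.5+1.3, 4.6+1.3] = [20.800,6.800,5.900]
diag = √(16.9²+4.9²+8.9²) = √388.83 = 19.719

min=[3.900,1.900,-3.000] max=[20.800,6.800,5.900] diag=19.719


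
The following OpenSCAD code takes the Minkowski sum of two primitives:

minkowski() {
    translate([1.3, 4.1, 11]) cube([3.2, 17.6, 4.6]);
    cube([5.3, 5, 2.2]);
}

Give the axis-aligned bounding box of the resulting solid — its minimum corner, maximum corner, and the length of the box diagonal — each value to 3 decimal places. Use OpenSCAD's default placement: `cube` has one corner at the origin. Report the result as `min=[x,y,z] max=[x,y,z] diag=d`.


A = translate([1.3, 4.1, 11]) cube([3.2, 17.6, 4.6]) → bbox [1.3,4.1,11] .. [4.5,21.7,15.6]
B = cube([5.3, 5, 2.2]) → bbox [0,0,0] .. [5.3,5,2.2]
lo = A.lo+B.lo = [1.3+0, 4.1+0, 11+0] = [1.300,4.100,11.000]
hi = A.hi+B.hi = [4.5+5.3, 21.7+5, 15.6+2.2] = [9.800,26.700,17.800]
diag = √(8.5²+22.6²+6.8²) = √629.25 = 25.085

min=[1.300,4.100,11.000] max=[9.800,26.700,17.800] diag=25.085


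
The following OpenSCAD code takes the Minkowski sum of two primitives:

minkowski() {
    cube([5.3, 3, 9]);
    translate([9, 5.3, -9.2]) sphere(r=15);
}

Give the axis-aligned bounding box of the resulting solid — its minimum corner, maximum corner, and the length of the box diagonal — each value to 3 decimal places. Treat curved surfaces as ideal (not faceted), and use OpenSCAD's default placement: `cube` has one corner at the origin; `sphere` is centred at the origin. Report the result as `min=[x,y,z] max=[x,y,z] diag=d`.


A = translate([9, 5.3, -9.2]) sphere(r=15) → bbox [-6,-9.7,-24.2] .. [24,20.3,5.8]
B = cube([5.3, 3, 9]) → bbox [0,0,0] .. [5.3,3,9]
lo = A.lo+B.lo = [-6+0, -9.7+0, -24.2+0] = [-6.000,-9.700,-24.200]
hi = A.hi+B.hi = [24+5.3, 20.3+3, 5.8+9] = [29.300,23.300,14.800]
diag = √(35.3²+33²+39²) = √3856.09 = 62.097

min=[-6.000,-9.700,-24.200] max=[29.300,23.300,14.800] diag=62.097


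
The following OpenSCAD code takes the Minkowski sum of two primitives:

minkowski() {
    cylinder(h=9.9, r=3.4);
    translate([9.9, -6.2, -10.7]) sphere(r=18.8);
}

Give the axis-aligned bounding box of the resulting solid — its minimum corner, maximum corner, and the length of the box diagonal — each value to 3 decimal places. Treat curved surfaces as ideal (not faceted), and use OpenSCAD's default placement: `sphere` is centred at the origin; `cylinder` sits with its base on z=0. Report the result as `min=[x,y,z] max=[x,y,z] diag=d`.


min=[-12.300,-28.400,-29.500] max=[32.100,16.000,18.000] diag=78.734

A = translate([9.9, -6.2, -10.7]) sphere(r=18.8) → bbox [-8.9,-25,-29.5] .. [28.7,12.6,8.1]
B = cylinder(h=9.9, r=3.4) → bbox [-3.4,-3.4,0] .. [3.4,3.4,9.9]
lo = A.lo+B.lo = [-8.9-3.4, -25-3.4, -29.5+0] = [-12.300,-28.400,-29.500]
hi = A.hi+B.hi = [28.7+3.4, 12.6+3.4, 8.1+9.9] = [32.100,16.000,18.000]
diag = √(44.4²+44.4²+47.5²) = √6198.97 = 78.734


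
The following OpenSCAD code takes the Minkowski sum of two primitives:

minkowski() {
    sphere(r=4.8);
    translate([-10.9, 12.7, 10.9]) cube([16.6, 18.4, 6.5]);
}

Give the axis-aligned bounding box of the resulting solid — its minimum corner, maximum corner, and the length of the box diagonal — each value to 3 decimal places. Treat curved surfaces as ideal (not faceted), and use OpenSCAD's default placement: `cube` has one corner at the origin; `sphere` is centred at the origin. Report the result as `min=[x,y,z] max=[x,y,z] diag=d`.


A = translate([-10.9, 12.7, 10.9]) cube([16.6, 18.4, 6.5]) → bbox [-10.9,12.7,10.9] .. [5.7,31.1,17.4]
B = sphere(r=4.8) → bbox [-4.8,-4.8,-4.8] .. [4.8,4.8,4.8]
lo = A.lo+B.lo = [-10.9-4.8, 12.7-4.8, 10.9-4.8] = [-15.700,7.900,6.100]
hi = A.hi+B.hi = [5.7+4.8, 31.1+4.8, 17.4+4.8] = [10.500,35.900,22.200]
diag = √(26.2²+28²+16.1²) = √1729.65 = 41.589

min=[-15.700,7.900,6.100] max=[10.500,35.900,22.200] diag=41.589


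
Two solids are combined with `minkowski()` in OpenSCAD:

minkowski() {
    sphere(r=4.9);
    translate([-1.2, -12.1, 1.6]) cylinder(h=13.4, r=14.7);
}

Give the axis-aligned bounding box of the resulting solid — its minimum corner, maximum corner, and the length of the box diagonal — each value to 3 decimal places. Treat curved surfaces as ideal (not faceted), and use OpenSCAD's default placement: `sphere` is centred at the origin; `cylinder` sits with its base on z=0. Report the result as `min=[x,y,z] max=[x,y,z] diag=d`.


min=[-20.800,-31.700,-3.300] max=[18.400,7.500,19.900] diag=60.096

A = translate([-1.2, -12.1, 1.6]) cylinder(h=13.4, r=14.7) → bbox [-15.9,-26.8,1.6] .. [13.5,2.6,15]
B = sphere(r=4.9) → bbox [-4.9,-4.9,-4.9] .. [4.9,4.9,4.9]
lo = A.lo+B.lo = [-15.9-4.9, -26.8-4.9, 1.6-4.9] = [-20.800,-31.700,-3.300]
hi = A.hi+B.hi = [13.5+4.9, 2.6+4.9, 15+4.9] = [18.400,7.500,19.900]
diag = √(39.2²+39.2²+23.2²) = √3611.52 = 60.096


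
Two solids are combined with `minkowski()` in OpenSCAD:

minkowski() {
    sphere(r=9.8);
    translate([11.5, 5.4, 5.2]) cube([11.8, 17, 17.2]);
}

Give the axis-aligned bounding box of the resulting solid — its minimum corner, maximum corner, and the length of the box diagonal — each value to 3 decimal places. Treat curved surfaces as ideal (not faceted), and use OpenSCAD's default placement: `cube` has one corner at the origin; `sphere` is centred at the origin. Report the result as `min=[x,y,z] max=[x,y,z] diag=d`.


min=[1.700,-4.400,-4.600] max=[33.100,32.200,32.200] diag=60.661

A = translate([11.5, 5.4, 5.2]) cube([11.8, 17, 17.2]) → bbox [11.5,5.4,5.2] .. [23.3,22.4,22.4]
B = sphere(r=9.8) → bbox [-9.8,-9.8,-9.8] .. [9.8,9.8,9.8]
lo = A.lo+B.lo = [11.5-9.8, 5.4-9.8, 5.2-9.8] = [1.700,-4.400,-4.600]
hi = A.hi+B.hi = [23.3+9.8, 22.4+9.8, 22.4+9.8] = [33.100,32.200,32.200]
diag = √(31.4²+36.6²+36.8²) = √3679.76 = 60.661


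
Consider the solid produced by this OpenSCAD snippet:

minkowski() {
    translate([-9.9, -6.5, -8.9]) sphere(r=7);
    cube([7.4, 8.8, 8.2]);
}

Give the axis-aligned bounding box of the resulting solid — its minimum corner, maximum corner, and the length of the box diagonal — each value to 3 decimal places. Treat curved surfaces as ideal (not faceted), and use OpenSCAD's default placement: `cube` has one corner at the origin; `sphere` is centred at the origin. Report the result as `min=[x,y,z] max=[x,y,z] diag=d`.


A = translate([-9.9, -6.5, -8.9]) sphere(r=7) → bbox [-16.9,-13.5,-15.9] .. [-2.9,0.5,-1.9]
B = cube([7.4, 8.8, 8.2]) → bbox [0,0,0] .. [7.4,8.8,8.2]
lo = A.lo+B.lo = [-16.9+0, -13.5+0, -15.9+0] = [-16.900,-13.500,-15.900]
hi = A.hi+B.hi = [-2.9+7.4, 0.5+8.8, -1.9+8.2] = [4.500,9.300,6.300]
diag = √(21.4²+22.8²+22.2²) = √1470.64 = 38.349

min=[-16.900,-13.500,-15.900] max=[4.500,9.300,6.300] diag=38.349


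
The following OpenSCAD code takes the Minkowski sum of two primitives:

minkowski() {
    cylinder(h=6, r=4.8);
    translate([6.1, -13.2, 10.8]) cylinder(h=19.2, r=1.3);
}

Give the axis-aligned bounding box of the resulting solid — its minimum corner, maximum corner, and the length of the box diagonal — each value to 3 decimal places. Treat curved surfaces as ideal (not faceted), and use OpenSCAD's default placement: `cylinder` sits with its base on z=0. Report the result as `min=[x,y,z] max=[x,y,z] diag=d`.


min=[0.000,-19.300,10.800] max=[12.200,-7.100,36.000] diag=30.540

A = translate([6.1, -13.2, 10.8]) cylinder(h=19.2, r=1.3) → bbox [4.8,-14.5,10.8] .. [7.4,-11.9,30]
B = cylinder(h=6, r=4.8) → bbox [-4.8,-4.8,0] .. [4.8,4.8,6]
lo = A.lo+B.lo = [4.8-4.8, -14.5-4.8, 10.8+0] = [0.000,-19.300,10.800]
hi = A.hi+B.hi = [7.4+4.8, -11.9+4.8, 30+6] = [12.200,-7.100,36.000]
diag = √(12.2²+12.2²+25.2²) = √932.72 = 30.540


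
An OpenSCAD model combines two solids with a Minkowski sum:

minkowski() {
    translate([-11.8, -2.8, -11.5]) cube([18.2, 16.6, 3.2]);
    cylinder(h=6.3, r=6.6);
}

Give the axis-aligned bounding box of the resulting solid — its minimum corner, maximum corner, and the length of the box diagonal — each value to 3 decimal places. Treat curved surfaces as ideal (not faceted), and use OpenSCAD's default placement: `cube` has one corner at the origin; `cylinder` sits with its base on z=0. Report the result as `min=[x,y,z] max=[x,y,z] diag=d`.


min=[-18.400,-9.400,-11.500] max=[13.000,20.400,-2.000] diag=44.320

A = translate([-11.8, -2.8, -11.5]) cube([18.2, 16.6, 3.2]) → bbox [-11.8,-2.8,-11.5] .. [6.4,13.8,-8.3]
B = cylinder(h=6.3, r=6.6) → bbox [-6.6,-6.6,0] .. [6.6,6.6,6.3]
lo = A.lo+B.lo = [-11.8-6.6, -2.8-6.6, -11.5+0] = [-18.400,-9.400,-11.500]
hi = A.hi+B.hi = [6.4+6.6, 13.8+6.6, -8.3+6.3] = [13.000,20.400,-2.000]
diag = √(31.4²+29.8²+9.5²) = √1964.25 = 44.320


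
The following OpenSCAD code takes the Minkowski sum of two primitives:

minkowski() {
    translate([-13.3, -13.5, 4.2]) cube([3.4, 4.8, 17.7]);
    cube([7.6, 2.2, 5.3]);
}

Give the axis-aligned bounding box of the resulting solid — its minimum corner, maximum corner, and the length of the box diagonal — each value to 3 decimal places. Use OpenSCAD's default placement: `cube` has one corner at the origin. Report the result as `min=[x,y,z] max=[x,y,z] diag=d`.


A = translate([-13.3, -13.5, 4.2]) cube([3.4, 4.8, 17.7]) → bbox [-13.3,-13.5,4.2] .. [-9.9,-8.7,21.9]
B = cube([7.6, 2.2, 5.3]) → bbox [0,0,0] .. [7.6,2.2,5.3]
lo = A.lo+B.lo = [-13.3+0, -13.5+0, 4.2+0] = [-13.300,-13.500,4.200]
hi = A.hi+B.hi = [-9.9+7.6, -8.7+2.2, 21.9+5.3] = [-2.300,-6.500,27.200]
diag = √(11²+7²+23²) = √699 = 26.439

min=[-13.300,-13.500,4.200] max=[-2.300,-6.500,27.200] diag=26.439


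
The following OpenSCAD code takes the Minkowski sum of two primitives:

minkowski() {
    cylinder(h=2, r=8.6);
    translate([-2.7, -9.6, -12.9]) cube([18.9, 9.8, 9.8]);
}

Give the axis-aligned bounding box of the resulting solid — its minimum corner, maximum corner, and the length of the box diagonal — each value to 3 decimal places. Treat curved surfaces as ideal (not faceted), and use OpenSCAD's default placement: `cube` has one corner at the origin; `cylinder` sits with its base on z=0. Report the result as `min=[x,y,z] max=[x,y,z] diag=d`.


A = translate([-2.7, -9.6, -12.9]) cube([18.9, 9.8, 9.8]) → bbox [-2.7,-9.6,-12.9] .. [16.2,0.2,-3.1]
B = cylinder(h=2, r=8.6) → bbox [-8.6,-8.6,0] .. [8.6,8.6,2]
lo = A.lo+B.lo = [-2.7-8.6, -9.6-8.6, -12.9+0] = [-11.300,-18.200,-12.900]
hi = A.hi+B.hi = [16.2+8.6, 0.2+8.6, -3.1+2] = [24.800,8.800,-1.100]
diag = √(36.1²+27²+11.8²) = √2171.45 = 46.599

min=[-11.300,-18.200,-12.900] max=[24.800,8.800,-1.100] diag=46.599


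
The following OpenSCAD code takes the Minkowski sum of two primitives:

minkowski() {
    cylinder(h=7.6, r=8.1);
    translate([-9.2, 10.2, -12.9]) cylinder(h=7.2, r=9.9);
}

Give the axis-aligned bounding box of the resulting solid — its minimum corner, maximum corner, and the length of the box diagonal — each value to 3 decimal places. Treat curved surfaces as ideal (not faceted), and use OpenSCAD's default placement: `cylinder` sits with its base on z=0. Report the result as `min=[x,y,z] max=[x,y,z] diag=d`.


min=[-27.200,-7.800,-12.900] max=[8.800,28.200,1.900] diag=53.019

A = translate([-9.2, 10.2, -12.9]) cylinder(h=7.2, r=9.9) → bbox [-19.1,0.3,-12.9] .. [0.7,20.1,-5.7]
B = cylinder(h=7.6, r=8.1) → bbox [-8.1,-8.1,0] .. [8.1,8.1,7.6]
lo = A.lo+B.lo = [-19.1-8.1, 0.3-8.1, -12.9+0] = [-27.200,-7.800,-12.900]
hi = A.hi+B.hi = [0.7+8.1, 20.1+8.1, -5.7+7.6] = [8.800,28.200,1.900]
diag = √(36²+36²+14.8²) = √2811.04 = 53.019


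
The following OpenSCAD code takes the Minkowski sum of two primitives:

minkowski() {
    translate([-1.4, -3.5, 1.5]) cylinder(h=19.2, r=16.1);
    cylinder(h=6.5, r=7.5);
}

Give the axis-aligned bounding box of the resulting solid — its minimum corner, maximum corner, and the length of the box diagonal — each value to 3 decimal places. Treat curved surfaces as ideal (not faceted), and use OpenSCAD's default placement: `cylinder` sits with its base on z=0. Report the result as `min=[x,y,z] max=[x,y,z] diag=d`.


min=[-25.000,-27.100,1.500] max=[22.200,20.100,27.200] diag=71.527

A = translate([-1.4, -3.5, 1.5]) cylinder(h=19.2, r=16.1) → bbox [-17.5,-19.6,1.5] .. [14.7,12.6,20.7]
B = cylinder(h=6.5, r=7.5) → bbox [-7.5,-7.5,0] .. [7.5,7.5,6.5]
lo = A.lo+B.lo = [-17.5-7.5, -19.6-7.5, 1.5+0] = [-25.000,-27.100,1.500]
hi = A.hi+B.hi = [14.7+7.5, 12.6+7.5, 20.7+6.5] = [22.200,20.100,27.200]
diag = √(47.2²+47.2²+25.7²) = √5116.17 = 71.527


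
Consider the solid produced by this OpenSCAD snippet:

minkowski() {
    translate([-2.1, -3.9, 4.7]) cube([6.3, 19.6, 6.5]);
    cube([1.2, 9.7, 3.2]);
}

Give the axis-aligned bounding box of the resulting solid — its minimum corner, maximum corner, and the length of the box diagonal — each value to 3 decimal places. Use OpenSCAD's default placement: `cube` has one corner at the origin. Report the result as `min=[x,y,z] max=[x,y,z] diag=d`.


A = translate([-2.1, -3.9, 4.7]) cube([6.3, 19.6, 6.5]) → bbox [-2.1,-3.9,4.7] .. [4.2,15.7,11.2]
B = cube([1.2, 9.7, 3.2]) → bbox [0,0,0] .. [1.2,9.7,3.2]
lo = A.lo+B.lo = [-2.1+0, -3.9+0, 4.7+0] = [-2.100,-3.900,4.700]
hi = A.hi+B.hi = [4.2+1.2, 15.7+9.7, 11.2+3.2] = [5.400,25.400,14.400]
diag = √(7.5²+29.3²+9.7²) = √1008.83 = 31.762

min=[-2.100,-3.900,4.700] max=[5.400,25.400,14.400] diag=31.762


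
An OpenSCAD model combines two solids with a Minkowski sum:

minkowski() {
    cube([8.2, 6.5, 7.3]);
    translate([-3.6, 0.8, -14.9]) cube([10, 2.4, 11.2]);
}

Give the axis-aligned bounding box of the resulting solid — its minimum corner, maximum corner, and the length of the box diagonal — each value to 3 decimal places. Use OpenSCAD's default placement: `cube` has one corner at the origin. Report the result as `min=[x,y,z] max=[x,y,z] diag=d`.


A = translate([-3.6, 0.8, -14.9]) cube([10, 2.4, 11.2]) → bbox [-3.6,0.8,-14.9] .. [6.4,3.2,-3.7]
B = cube([8.2, 6.5, 7.3]) → bbox [0,0,0] .. [8.2,6.5,7.3]
lo = A.lo+B.lo = [-3.6+0, 0.8+0, -14.9+0] = [-3.600,0.800,-14.900]
hi = A.hi+B.hi = [6.4+8.2, 3.2+6.5, -3.7+7.3] = [14.600,9.700,3.600]
diag = √(18.2²+8.9²+18.5²) = √752.7 = 27.435

min=[-3.600,0.800,-14.900] max=[14.600,9.700,3.600] diag=27.435


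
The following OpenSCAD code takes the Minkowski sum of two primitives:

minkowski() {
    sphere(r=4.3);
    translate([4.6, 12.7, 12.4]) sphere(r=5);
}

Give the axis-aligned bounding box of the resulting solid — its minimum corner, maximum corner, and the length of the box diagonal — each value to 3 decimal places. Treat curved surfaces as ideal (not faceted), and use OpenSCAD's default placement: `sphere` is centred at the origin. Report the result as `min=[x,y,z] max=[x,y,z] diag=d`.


A = translate([4.6, 12.7, 12.4]) sphere(r=5) → bbox [-0.4,7.7,7.4] .. [9.6,17.7,17.4]
B = sphere(r=4.3) → bbox [-4.3,-4.3,-4.3] .. [4.3,4.3,4.3]
lo = A.lo+B.lo = [-0.4-4.3, 7.7-4.3, 7.4-4.3] = [-4.700,3.400,3.100]
hi = A.hi+B.hi = [9.6+4.3, 17.7+4.3, 17.4+4.3] = [13.900,22.000,21.700]
diag = √(18.6²+18.6²+18.6²) = √1037.88 = 32.216

min=[-4.700,3.400,3.100] max=[13.900,22.000,21.700] diag=32.216


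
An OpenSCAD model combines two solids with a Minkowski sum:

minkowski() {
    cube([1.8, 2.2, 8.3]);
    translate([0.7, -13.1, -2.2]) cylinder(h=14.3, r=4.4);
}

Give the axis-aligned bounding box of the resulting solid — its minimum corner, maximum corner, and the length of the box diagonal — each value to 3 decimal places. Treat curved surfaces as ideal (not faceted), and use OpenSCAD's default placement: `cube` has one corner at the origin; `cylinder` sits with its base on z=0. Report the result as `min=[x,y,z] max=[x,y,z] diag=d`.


min=[-3.700,-17.500,-2.200] max=[6.900,-6.500,20.400] diag=27.279

A = translate([0.7, -13.1, -2.2]) cylinder(h=14.3, r=4.4) → bbox [-3.7,-17.5,-2.2] .. [5.1,-8.7,12.1]
B = cube([1.8, 2.2, 8.3]) → bbox [0,0,0] .. [1.8,2.2,8.3]
lo = A.lo+B.lo = [-3.7+0, -17.5+0, -2.2+0] = [-3.700,-17.500,-2.200]
hi = A.hi+B.hi = [5.1+1.8, -8.7+2.2, 12.1+8.3] = [6.900,-6.500,20.400]
diag = √(10.6²+11²+22.6²) = √744.12 = 27.279


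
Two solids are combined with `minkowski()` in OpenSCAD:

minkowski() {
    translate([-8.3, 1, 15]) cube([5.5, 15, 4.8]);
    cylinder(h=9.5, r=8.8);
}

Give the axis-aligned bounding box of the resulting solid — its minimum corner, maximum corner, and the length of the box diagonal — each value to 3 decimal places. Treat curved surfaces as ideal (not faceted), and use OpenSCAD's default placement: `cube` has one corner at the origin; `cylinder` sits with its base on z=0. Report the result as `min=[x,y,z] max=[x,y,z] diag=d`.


A = translate([-8.3, 1, 15]) cube([5.5, 15, 4.8]) → bbox [-8.3,1,15] .. [-2.8,16,19.8]
B = cylinder(h=9.5, r=8.8) → bbox [-8.8,-8.8,0] .. [8.8,8.8,9.5]
lo = A.lo+B.lo = [-8.3-8.8, 1-8.8, 15+0] = [-17.100,-7.800,15.000]
hi = A.hi+B.hi = [-2.8+8.8, 16+8.8, 19.8+9.5] = [6.000,24.800,29.300]
diag = √(23.1²+32.6²+14.3²) = √1800.86 = 42.437

min=[-17.100,-7.800,15.000] max=[6.000,24.800,29.300] diag=42.437


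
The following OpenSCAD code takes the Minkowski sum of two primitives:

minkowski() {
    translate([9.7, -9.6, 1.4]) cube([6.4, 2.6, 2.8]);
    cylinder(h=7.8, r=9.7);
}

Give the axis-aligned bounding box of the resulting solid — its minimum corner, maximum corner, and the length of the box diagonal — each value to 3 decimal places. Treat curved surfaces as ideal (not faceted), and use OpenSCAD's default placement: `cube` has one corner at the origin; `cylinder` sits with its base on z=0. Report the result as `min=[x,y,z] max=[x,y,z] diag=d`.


A = translate([9.7, -9.6, 1.4]) cube([6.4, 2.6, 2.8]) → bbox [9.7,-9.6,1.4] .. [16.1,-7,4.2]
B = cylinder(h=7.8, r=9.7) → bbox [-9.7,-9.7,0] .. [9.7,9.7,7.8]
lo = A.lo+B.lo = [9.7-9.7, -9.6-9.7, 1.4+0] = [0.000,-19.300,1.400]
hi = A.hi+B.hi = [16.1+9.7, -7+9.7, 4.2+7.8] = [25.800,2.700,12.000]
diag = √(25.8²+22²+10.6²) = √1262 = 35.525

min=[0.000,-19.300,1.400] max=[25.800,2.700,12.000] diag=35.525


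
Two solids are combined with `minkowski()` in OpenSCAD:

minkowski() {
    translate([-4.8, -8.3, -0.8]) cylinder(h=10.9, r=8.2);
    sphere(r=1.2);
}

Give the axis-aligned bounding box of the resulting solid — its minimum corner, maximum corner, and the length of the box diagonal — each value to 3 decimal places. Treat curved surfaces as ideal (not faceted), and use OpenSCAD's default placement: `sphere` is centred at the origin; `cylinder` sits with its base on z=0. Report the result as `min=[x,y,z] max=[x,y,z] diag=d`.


min=[-14.200,-17.700,-2.000] max=[4.600,1.100,11.300] diag=29.728

A = translate([-4.8, -8.3, -0.8]) cylinder(h=10.9, r=8.2) → bbox [-13,-16.5,-0.8] .. [3.4,-0.1,10.1]
B = sphere(r=1.2) → bbox [-1.2,-1.2,-1.2] .. [1.2,1.2,1.2]
lo = A.lo+B.lo = [-13-1.2, -16.5-1.2, -0.8-1.2] = [-14.200,-17.700,-2.000]
hi = A.hi+B.hi = [3.4+1.2, -0.1+1.2, 10.1+1.2] = [4.600,1.100,11.300]
diag = √(18.8²+18.8²+13.3²) = √883.77 = 29.728


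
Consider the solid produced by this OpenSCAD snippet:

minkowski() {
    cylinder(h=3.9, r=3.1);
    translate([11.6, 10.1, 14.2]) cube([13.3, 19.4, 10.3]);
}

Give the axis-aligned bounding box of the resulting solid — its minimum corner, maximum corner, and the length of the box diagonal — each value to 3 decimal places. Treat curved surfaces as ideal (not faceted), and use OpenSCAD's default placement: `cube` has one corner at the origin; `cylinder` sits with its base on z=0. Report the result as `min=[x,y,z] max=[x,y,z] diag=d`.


min=[8.500,7.000,14.200] max=[28.000,32.600,28.400] diag=35.175

A = translate([11.6, 10.1, 14.2]) cube([13.3, 19.4, 10.3]) → bbox [11.6,10.1,14.2] .. [24.9,29.5,24.5]
B = cylinder(h=3.9, r=3.1) → bbox [-3.1,-3.1,0] .. [3.1,3.1,3.9]
lo = A.lo+B.lo = [11.6-3.1, 10.1-3.1, 14.2+0] = [8.500,7.000,14.200]
hi = A.hi+B.hi = [24.9+3.1, 29.5+3.1, 24.5+3.9] = [28.000,32.600,28.400]
diag = √(19.5²+25.6²+14.2²) = √1237.25 = 35.175


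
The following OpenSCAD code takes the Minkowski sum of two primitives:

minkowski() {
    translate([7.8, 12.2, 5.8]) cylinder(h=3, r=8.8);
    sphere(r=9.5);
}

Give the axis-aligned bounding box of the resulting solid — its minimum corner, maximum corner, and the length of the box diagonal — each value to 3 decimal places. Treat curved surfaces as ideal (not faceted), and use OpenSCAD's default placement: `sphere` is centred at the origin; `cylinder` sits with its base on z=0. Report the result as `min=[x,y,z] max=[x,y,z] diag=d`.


min=[-10.500,-6.100,-3.700] max=[26.100,30.500,18.300] diag=56.242

A = translate([7.8, 12.2, 5.8]) cylinder(h=3, r=8.8) → bbox [-1,3.4,5.8] .. [16.6,21,8.8]
B = sphere(r=9.5) → bbox [-9.5,-9.5,-9.5] .. [9.5,9.5,9.5]
lo = A.lo+B.lo = [-1-9.5, 3.4-9.5, 5.8-9.5] = [-10.500,-6.100,-3.700]
hi = A.hi+B.hi = [16.6+9.5, 21+9.5, 8.8+9.5] = [26.100,30.500,18.300]
diag = √(36.6²+36.6²+22²) = √3163.12 = 56.242


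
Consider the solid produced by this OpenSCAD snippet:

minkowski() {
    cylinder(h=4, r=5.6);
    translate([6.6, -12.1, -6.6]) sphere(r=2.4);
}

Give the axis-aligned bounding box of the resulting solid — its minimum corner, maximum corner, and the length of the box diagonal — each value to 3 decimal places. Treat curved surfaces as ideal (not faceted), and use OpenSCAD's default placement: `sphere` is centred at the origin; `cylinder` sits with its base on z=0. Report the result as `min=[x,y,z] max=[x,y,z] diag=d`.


A = translate([6.6, -12.1, -6.6]) sphere(r=2.4) → bbox [4.2,-14.5,-9] .. [9,-9.7,-4.2]
B = cylinder(h=4, r=5.6) → bbox [-5.6,-5.6,0] .. [5.6,5.6,4]
lo = A.lo+B.lo = [4.2-5.6, -14.5-5.6, -9+0] = [-1.400,-20.100,-9.000]
hi = A.hi+B.hi = [9+5.6, -9.7+5.6, -4.2+4] = [14.600,-4.100,-0.200]
diag = √(16²+16²+8.8²) = √589.44 = 24.278

min=[-1.400,-20.100,-9.000] max=[14.600,-4.100,-0.200] diag=24.278


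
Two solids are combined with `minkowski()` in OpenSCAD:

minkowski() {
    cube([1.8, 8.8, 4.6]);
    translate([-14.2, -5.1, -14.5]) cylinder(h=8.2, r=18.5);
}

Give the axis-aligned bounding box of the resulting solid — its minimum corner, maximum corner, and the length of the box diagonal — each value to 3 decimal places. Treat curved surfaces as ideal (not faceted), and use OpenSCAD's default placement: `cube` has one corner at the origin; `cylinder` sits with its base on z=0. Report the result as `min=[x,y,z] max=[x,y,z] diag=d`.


A = translate([-14.2, -5.1, -14.5]) cylinder(h=8.2, r=18.5) → bbox [-32.7,-23.6,-14.5] .. [4.3,13.4,-6.3]
B = cube([1.8, 8.8, 4.6]) → bbox [0,0,0] .. [1.8,8.8,4.6]
lo = A.lo+B.lo = [-32.7+0, -23.6+0, -14.5+0] = [-32.700,-23.600,-14.500]
hi = A.hi+B.hi = [4.3+1.8, 13.4+8.8, -6.3+4.6] = [6.100,22.200,-1.700]
diag = √(38.8²+45.8²+12.8²) = √3766.92 = 61.375

min=[-32.700,-23.600,-14.500] max=[6.100,22.200,-1.700] diag=61.375


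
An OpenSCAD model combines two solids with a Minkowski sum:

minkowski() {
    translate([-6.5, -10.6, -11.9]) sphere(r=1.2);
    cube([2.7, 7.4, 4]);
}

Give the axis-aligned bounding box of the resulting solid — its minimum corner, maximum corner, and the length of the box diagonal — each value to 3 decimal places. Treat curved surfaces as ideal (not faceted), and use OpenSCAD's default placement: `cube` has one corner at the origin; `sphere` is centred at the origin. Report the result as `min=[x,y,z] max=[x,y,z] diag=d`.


A = translate([-6.5, -10.6, -11.9]) sphere(r=1.2) → bbox [-7.7,-11.8,-13.1] .. [-5.3,-9.4,-10.7]
B = cube([2.7, 7.4, 4]) → bbox [0,0,0] .. [2.7,7.4,4]
lo = A.lo+B.lo = [-7.7+0, -11.8+0, -13.1+0] = [-7.700,-11.800,-13.100]
hi = A.hi+B.hi = [-5.3+2.7, -9.4+7.4, -10.7+4] = [-2.600,-2.000,-6.700]
diag = √(5.1²+9.8²+6.4²) = √163.01 = 12.768

min=[-7.700,-11.800,-13.100] max=[-2.600,-2.000,-6.700] diag=12.768


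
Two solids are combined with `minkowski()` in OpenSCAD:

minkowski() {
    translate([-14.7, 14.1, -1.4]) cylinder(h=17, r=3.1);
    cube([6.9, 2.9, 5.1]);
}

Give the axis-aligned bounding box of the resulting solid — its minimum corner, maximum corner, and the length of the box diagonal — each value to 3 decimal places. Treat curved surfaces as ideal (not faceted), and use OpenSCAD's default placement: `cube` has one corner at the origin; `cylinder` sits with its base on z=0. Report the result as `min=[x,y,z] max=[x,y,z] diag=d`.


min=[-17.800,11.000,-1.400] max=[-4.700,20.100,20.700] diag=27.255

A = translate([-14.7, 14.1, -1.4]) cylinder(h=17, r=3.1) → bbox [-17.8,11,-1.4] .. [-11.6,17.2,15.6]
B = cube([6.9, 2.9, 5.1]) → bbox [0,0,0] .. [6.9,2.9,5.1]
lo = A.lo+B.lo = [-17.8+0, 11+0, -1.4+0] = [-17.800,11.000,-1.400]
hi = A.hi+B.hi = [-11.6+6.9, 17.2+2.9, 15.6+5.1] = [-4.700,20.100,20.700]
diag = √(13.1²+9.1²+22.1²) = √742.83 = 27.255
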